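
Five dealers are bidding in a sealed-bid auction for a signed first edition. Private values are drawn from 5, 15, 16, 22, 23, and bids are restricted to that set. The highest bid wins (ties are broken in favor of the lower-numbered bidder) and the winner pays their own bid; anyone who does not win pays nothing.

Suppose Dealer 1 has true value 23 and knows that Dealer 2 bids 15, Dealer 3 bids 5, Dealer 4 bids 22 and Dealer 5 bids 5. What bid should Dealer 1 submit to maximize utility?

Bid 5: loses, pays 0, utility 0.
Bid 15: loses, pays 0, utility 0.
Bid 16: loses, pays 0, utility 0.
Bid 22: wins, pays 22, utility 23 - 22 = 1.
Bid 23: wins, pays 23, utility 23 - 23 = 0.
The best choice is 22 with utility 1.

22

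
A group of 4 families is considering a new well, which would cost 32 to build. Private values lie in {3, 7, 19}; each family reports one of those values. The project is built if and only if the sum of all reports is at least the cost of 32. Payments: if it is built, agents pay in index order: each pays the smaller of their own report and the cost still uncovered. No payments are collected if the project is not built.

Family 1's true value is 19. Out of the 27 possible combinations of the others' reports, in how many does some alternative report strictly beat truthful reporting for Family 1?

Others report (3, 3, 19): truth gives 0; report 7 gives 12 > 0. Violating.
Others report (3, 7, 19): truth gives 0; report 3 gives 16 > 0. Violating.
Others report (3, 19, 3): truth gives 0; report 7 gives 12 > 0. Violating.
Others report (3, 19, 7): truth gives 0; report 3 gives 16 > 0. Violating.
Others report (3, 3, 3): truth gives 0; no alternative beats it.
Others report (3, 3, 7): truth gives 0; no alternative beats it.
(Checking all 27 profiles: 19 have a profitable deviation, 8 do not.)

19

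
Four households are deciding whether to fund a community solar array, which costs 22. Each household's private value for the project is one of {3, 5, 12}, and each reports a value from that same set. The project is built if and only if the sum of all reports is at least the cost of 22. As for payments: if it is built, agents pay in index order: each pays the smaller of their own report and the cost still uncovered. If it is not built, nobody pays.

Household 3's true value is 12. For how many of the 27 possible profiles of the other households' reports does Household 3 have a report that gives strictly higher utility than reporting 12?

Others report (3, 3, 12): truth gives 0; report 5 gives 7 > 0. Violating.
Others report (3, 5, 12): truth gives 0; report 3 gives 9 > 0. Violating.
Others report (3, 12, 3): truth gives 5; report 5 gives 7 > 5. Violating.
Others report (3, 12, 5): truth gives 5; report 3 gives 9 > 5. Violating.
Others report (3, 3, 3): truth gives 0; no alternative beats it.
Others report (3, 3, 5): truth gives 0; no alternative beats it.
(Checking all 27 profiles: 16 have a profitable deviation, 11 do not.)

16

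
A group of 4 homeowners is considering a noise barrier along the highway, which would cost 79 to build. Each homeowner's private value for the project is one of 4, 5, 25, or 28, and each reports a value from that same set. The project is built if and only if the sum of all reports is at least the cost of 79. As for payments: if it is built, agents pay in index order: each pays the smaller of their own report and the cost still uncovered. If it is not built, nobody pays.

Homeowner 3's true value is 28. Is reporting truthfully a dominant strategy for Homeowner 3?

No

Consider the case where Homeowner 1 reports 4, Homeowner 2 reports 25 and Homeowner 4 reports 25.
Truthful report 28: project built, pays 28, utility 28 - 28 = 0.
Report 25 instead: project built, pays 25, utility 28 - 25 = 3.
Since 3 > 0, reporting 25 is strictly better here, so truthful reporting is not dominant.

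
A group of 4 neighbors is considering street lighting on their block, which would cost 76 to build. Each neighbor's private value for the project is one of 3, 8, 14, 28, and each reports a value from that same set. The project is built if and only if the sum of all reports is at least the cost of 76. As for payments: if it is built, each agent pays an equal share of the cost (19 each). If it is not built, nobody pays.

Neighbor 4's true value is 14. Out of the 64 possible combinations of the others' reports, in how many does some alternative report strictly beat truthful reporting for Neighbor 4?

Others report (8, 28, 28): truth gives -5; report 3 gives 0 > -5. Violating.
Others report (14, 28, 28): truth gives -5; report 3 gives 0 > -5. Violating.
Others report (28, 8, 28): truth gives -5; report 3 gives 0 > -5. Violating.
Others report (28, 14, 28): truth gives -5; report 3 gives 0 > -5. Violating.
Others report (3, 3, 3): truth gives 0; no alternative beats it.
Others report (3, 3, 8): truth gives 0; no alternative beats it.
(Checking all 64 profiles: 6 have a profitable deviation, 58 do not.)

6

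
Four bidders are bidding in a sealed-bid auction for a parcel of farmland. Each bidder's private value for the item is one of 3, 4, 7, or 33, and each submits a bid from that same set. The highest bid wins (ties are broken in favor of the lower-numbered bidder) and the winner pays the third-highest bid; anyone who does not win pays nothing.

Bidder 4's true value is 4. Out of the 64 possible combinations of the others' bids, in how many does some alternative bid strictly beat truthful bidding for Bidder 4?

Others bid (3, 3, 4): truth gives 0; bid 7 gives 1 > 0. Violating.
Others bid (3, 3, 7): truth gives 0; bid 33 gives 1 > 0. Violating.
Others bid (3, 4, 3): truth gives 0; bid 7 gives 1 > 0. Violating.
Others bid (3, 7, 3): truth gives 0; bid 33 gives 1 > 0. Violating.
Others bid (3, 3, 3): truth gives 1; no alternative beats it.
Others bid (3, 3, 33): truth gives 0; no alternative beats it.
(Checking all 64 profiles: 6 have a profitable deviation, 58 do not.)

6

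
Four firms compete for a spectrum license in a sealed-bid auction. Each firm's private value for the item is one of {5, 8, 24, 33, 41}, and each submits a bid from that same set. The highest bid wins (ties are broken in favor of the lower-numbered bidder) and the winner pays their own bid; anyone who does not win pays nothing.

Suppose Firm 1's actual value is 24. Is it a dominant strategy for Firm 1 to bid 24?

Consider the case where Firm 2 bids 5, Firm 3 bids 5 and Firm 4 bids 5.
Truthful bid 24: wins, pays 24, utility 24 - 24 = 0.
Bid 5 instead: wins, pays 5, utility 24 - 5 = 19.
Since 19 > 0, bidding 5 is strictly better here, so truthful bidding is not dominant.

No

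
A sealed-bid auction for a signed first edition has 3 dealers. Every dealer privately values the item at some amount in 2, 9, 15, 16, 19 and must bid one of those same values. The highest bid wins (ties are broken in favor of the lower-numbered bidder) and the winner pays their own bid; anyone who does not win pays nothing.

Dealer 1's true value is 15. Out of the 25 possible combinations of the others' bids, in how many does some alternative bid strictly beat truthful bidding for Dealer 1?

4

Others bid (2, 2): truth gives 0; bid 2 gives 13 > 0. Violating.
Others bid (2, 9): truth gives 0; bid 9 gives 6 > 0. Violating.
Others bid (9, 2): truth gives 0; bid 9 gives 6 > 0. Violating.
Others bid (9, 9): truth gives 0; bid 9 gives 6 > 0. Violating.
Others bid (2, 15): truth gives 0; no alternative beats it.
Others bid (2, 16): truth gives 0; no alternative beats it.
(Checking all 25 profiles: 4 have a profitable deviation, 21 do not.)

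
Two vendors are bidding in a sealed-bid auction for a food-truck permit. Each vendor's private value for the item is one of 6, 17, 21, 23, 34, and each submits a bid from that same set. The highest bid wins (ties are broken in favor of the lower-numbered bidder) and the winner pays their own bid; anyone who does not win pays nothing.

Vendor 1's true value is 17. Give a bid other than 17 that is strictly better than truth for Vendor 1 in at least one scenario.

Suppose Vendor 2 bids 6.
Bid 17: wins, pays 17, utility 17 - 17 = 0.
Bid 6: wins, pays 6, utility 17 - 6 = 11.
So bidding 6 beats truth here (11 > 0).

6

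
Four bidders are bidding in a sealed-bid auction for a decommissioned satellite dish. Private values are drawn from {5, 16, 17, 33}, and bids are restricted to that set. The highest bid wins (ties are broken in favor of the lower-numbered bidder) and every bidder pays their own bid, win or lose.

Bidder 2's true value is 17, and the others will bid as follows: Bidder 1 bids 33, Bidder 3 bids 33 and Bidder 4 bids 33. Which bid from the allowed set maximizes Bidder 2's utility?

Bid 5: loses but pays 5, utility -5.
Bid 16: loses but pays 16, utility -16.
Bid 17: loses but pays 17, utility -17.
Bid 33: loses but pays 33, utility -33.
The best choice is 5 with utility -5.

5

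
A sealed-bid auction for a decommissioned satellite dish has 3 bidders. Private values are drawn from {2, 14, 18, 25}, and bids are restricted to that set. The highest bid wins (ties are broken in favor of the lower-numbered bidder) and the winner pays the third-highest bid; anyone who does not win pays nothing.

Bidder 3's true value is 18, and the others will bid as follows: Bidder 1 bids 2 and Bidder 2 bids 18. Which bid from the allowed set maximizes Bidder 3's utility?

25

Bid 2: loses, pays 0, utility 0.
Bid 14: loses, pays 0, utility 0.
Bid 18: loses, pays 0, utility 0.
Bid 25: wins, pays 2, utility 18 - 2 = 16.
The best choice is 25 with utility 16.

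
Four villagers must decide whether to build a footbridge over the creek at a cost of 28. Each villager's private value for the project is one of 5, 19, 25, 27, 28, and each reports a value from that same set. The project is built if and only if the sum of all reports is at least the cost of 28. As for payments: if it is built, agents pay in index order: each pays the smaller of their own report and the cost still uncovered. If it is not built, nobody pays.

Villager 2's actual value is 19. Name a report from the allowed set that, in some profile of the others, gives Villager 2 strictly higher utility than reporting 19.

5

Suppose Villager 1 reports 5, Villager 3 reports 5 and Villager 4 reports 19.
Report 19: project built, pays 19, utility 19 - 19 = 0.
Report 5: project built, pays 5, utility 19 - 5 = 14.
So reporting 5 beats truth here (14 > 0).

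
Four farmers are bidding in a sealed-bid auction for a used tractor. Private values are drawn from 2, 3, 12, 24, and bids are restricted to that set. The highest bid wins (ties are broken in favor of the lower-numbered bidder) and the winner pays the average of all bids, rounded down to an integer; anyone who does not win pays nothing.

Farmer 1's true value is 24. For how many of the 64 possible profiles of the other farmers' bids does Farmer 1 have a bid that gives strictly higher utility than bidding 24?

Others bid (2, 2, 2): truth gives 17; bid 2 gives 22 > 17. Violating.
Others bid (2, 2, 3): truth gives 17; bid 3 gives 22 > 17. Violating.
Others bid (2, 2, 12): truth gives 14; bid 12 gives 17 > 14. Violating.
Others bid (2, 3, 2): truth gives 17; bid 3 gives 22 > 17. Violating.
Others bid (2, 2, 24): truth gives 11; no alternative beats it.
Others bid (2, 3, 24): truth gives 11; no alternative beats it.
(Checking all 64 profiles: 27 have a profitable deviation, 37 do not.)

27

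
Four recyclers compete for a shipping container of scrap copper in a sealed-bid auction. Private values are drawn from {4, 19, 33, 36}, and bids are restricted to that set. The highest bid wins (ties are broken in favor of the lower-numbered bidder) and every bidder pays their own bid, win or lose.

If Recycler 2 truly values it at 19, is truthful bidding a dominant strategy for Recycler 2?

No

Consider the case where Recycler 1 bids 4, Recycler 3 bids 4 and Recycler 4 bids 33.
Truthful bid 19: loses but pays 19, utility -19.
Bid 4 instead: loses but pays 4, utility -4.
Since -4 > -19, bidding 4 is strictly better here, so truthful bidding is not dominant.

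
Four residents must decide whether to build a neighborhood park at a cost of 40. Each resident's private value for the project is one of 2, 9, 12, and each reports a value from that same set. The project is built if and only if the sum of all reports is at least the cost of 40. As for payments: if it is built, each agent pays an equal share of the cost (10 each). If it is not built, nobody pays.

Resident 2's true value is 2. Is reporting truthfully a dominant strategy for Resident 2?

Yes

Check each profile of the others' reports and compare truth against every alternative report.
Others report (9, 12, 12): truth gives 0, best alternative gives -8.
Others report (12, 9, 12): truth gives 0, best alternative gives -8.
Others report (12, 12, 9): truth gives 0, best alternative gives -8.
Others report (12, 12, 12): truth gives 0, best alternative gives -8.
Others report (2, 2, 2): truth gives 0, best alternative gives 0.
Others report (2, 2, 9): truth gives 0, best alternative gives 0.
(Remaining 21 profiles checked similarly; truth is weakly best in each.)
In every case the truthful report is at least as good as any alternative, so it is a dominant strategy.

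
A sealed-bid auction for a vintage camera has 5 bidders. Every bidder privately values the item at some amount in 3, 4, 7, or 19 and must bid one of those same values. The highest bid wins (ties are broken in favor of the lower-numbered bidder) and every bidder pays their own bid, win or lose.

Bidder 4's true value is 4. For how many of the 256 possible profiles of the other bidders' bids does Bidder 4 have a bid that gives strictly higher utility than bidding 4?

254

Others bid (3, 3, 3, 7): truth gives -4; bid 3 gives -3 > -4. Violating.
Others bid (3, 3, 3, 19): truth gives -4; bid 3 gives -3 > -4. Violating.
Others bid (3, 3, 4, 3): truth gives -4; bid 3 gives -3 > -4. Violating.
Others bid (3, 3, 4, 4): truth gives -4; bid 3 gives -3 > -4. Violating.
Others bid (3, 3, 3, 3): truth gives 0; no alternative beats it.
Others bid (3, 3, 3, 4): truth gives 0; no alternative beats it.
(Checking all 256 profiles: 254 have a profitable deviation, 2 do not.)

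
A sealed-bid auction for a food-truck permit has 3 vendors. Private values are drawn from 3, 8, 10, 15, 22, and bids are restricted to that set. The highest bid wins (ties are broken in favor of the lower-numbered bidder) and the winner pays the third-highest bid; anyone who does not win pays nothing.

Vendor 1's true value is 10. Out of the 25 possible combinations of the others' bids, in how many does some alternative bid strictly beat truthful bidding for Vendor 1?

8

Others bid (3, 15): truth gives 0; bid 15 gives 7 > 0. Violating.
Others bid (3, 22): truth gives 0; bid 22 gives 7 > 0. Violating.
Others bid (8, 15): truth gives 0; bid 15 gives 2 > 0. Violating.
Others bid (8, 22): truth gives 0; bid 22 gives 2 > 0. Violating.
Others bid (3, 3): truth gives 7; no alternative beats it.
Others bid (3, 8): truth gives 7; no alternative beats it.
(Checking all 25 profiles: 8 have a profitable deviation, 17 do not.)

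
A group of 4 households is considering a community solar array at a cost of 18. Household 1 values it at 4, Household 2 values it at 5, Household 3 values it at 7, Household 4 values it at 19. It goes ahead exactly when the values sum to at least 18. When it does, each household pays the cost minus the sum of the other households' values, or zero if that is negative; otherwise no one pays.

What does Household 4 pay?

2

Total value 35 ≥ cost 18, so the project is built.
The other households' values sum to 16.
Cost minus that sum is 18 - 16 = 2.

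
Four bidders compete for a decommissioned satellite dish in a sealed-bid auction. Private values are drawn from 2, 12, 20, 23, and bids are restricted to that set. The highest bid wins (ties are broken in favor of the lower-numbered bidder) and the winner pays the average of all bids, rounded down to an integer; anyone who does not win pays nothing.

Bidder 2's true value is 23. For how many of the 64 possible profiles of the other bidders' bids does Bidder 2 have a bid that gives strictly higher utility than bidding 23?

11

Others bid (2, 2, 2): truth gives 16; bid 12 gives 19 > 16. Violating.
Others bid (2, 2, 12): truth gives 14; bid 12 gives 16 > 14. Violating.
Others bid (2, 12, 2): truth gives 14; bid 12 gives 16 > 14. Violating.
Others bid (2, 12, 12): truth gives 11; bid 12 gives 14 > 11. Violating.
Others bid (2, 2, 20): truth gives 12; no alternative beats it.
Others bid (2, 2, 23): truth gives 11; no alternative beats it.
(Checking all 64 profiles: 11 have a profitable deviation, 53 do not.)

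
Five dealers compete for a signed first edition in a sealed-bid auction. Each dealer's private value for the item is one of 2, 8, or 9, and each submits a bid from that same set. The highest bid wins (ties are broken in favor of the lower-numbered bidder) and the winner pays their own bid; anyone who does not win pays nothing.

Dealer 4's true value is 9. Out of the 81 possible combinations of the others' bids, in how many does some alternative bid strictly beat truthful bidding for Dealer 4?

2

Others bid (2, 2, 2, 2): truth gives 0; bid 8 gives 1 > 0. Violating.
Others bid (2, 2, 2, 8): truth gives 0; bid 8 gives 1 > 0. Violating.
Others bid (2, 2, 2, 9): truth gives 0; no alternative beats it.
Others bid (2, 2, 8, 2): truth gives 0; no alternative beats it.
(Checking all 81 profiles: 2 have a profitable deviation, 79 do not.)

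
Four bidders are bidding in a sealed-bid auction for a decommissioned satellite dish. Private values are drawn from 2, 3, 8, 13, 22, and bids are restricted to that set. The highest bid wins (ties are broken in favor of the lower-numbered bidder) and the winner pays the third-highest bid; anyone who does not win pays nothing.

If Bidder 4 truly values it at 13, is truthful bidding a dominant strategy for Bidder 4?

Consider the case where Bidder 1 bids 2, Bidder 2 bids 2 and Bidder 3 bids 13.
Truthful bid 13: loses, pays 0, utility 0.
Bid 22 instead: wins, pays 2, utility 13 - 2 = 11.
Since 11 > 0, bidding 22 is strictly better here, so truthful bidding is not dominant.

No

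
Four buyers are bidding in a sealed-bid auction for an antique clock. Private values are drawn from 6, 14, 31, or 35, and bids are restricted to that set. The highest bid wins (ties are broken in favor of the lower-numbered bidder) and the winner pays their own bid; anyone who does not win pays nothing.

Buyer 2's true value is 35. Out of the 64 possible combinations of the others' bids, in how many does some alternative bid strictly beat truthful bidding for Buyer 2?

Others bid (6, 6, 6): truth gives 0; bid 14 gives 21 > 0. Violating.
Others bid (6, 6, 14): truth gives 0; bid 14 gives 21 > 0. Violating.
Others bid (6, 6, 31): truth gives 0; bid 31 gives 4 > 0. Violating.
Others bid (6, 14, 6): truth gives 0; bid 14 gives 21 > 0. Violating.
Others bid (6, 6, 35): truth gives 0; no alternative beats it.
Others bid (6, 14, 35): truth gives 0; no alternative beats it.
(Checking all 64 profiles: 18 have a profitable deviation, 46 do not.)

18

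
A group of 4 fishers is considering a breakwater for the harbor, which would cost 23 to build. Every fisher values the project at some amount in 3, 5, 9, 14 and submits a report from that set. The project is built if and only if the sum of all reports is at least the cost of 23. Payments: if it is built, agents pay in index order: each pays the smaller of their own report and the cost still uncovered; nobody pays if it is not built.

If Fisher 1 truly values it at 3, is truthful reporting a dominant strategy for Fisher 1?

Check each profile of the others' reports and compare truth against every alternative report.
Others report (3, 3, 14): truth gives 0, best alternative gives -2.
Others report (3, 5, 14): truth gives 0, best alternative gives -2.
Others report (3, 9, 9): truth gives 0, best alternative gives -2.
Others report (3, 9, 14): truth gives 0, best alternative gives -2.
Others report (3, 14, 3): truth gives 0, best alternative gives -2.
Others report (3, 14, 5): truth gives 0, best alternative gives -2.
(Remaining 58 profiles checked similarly; truth is weakly best in each.)
In every case the truthful report is at least as good as any alternative, so it is a dominant strategy.

Yes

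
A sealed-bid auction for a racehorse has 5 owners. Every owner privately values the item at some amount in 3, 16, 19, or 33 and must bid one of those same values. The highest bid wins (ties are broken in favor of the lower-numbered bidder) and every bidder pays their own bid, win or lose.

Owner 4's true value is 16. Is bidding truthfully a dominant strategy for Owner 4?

Consider the case where Owner 1 bids 3, Owner 2 bids 3, Owner 3 bids 3 and Owner 5 bids 19.
Truthful bid 16: loses but pays 16, utility -16.
Bid 3 instead: loses but pays 3, utility -3.
Since -3 > -16, bidding 3 is strictly better here, so truthful bidding is not dominant.

No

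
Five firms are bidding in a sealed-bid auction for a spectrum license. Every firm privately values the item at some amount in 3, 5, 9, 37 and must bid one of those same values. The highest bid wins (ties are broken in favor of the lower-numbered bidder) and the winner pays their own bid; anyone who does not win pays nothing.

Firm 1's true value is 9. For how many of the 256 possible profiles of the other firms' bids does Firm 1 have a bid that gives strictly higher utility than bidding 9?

16

Others bid (3, 3, 3, 3): truth gives 0; bid 3 gives 6 > 0. Violating.
Others bid (3, 3, 3, 5): truth gives 0; bid 5 gives 4 > 0. Violating.
Others bid (3, 3, 5, 3): truth gives 0; bid 5 gives 4 > 0. Violating.
Others bid (3, 3, 5, 5): truth gives 0; bid 5 gives 4 > 0. Violating.
Others bid (3, 3, 3, 9): truth gives 0; no alternative beats it.
Others bid (3, 3, 3, 37): truth gives 0; no alternative beats it.
(Checking all 256 profiles: 16 have a profitable deviation, 240 do not.)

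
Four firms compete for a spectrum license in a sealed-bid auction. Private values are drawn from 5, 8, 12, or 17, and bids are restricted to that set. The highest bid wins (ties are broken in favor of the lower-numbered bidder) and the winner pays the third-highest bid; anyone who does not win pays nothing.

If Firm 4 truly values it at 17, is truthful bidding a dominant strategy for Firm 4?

Yes

Check each profile of the others' bids and compare truth against every alternative bid.
Others bid (5, 5, 12): truth gives 12, best alternative gives 0.
Others bid (5, 12, 5): truth gives 12, best alternative gives 0.
Others bid (12, 5, 5): truth gives 12, best alternative gives 0.
Others bid (5, 8, 12): truth gives 9, best alternative gives 0.
Others bid (5, 12, 8): truth gives 9, best alternative gives 0.
Others bid (8, 5, 12): truth gives 9, best alternative gives 0.
(Remaining 58 profiles checked similarly; truth is weakly best in each.)
In every case the truthful bid is at least as good as any alternative, so it is a dominant strategy.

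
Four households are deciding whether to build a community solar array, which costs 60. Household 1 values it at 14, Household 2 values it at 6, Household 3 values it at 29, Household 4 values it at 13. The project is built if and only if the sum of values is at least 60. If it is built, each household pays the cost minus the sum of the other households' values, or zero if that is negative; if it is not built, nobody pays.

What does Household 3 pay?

Total value 62 ≥ cost 60, so the project is built.
The other households' values sum to 33.
Cost minus that sum is 60 - 33 = 27.

27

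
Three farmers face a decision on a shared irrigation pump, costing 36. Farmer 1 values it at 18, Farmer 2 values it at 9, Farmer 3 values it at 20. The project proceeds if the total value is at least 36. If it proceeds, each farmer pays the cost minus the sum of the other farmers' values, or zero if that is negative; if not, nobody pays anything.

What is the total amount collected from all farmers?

16

Total value 47 ≥ cost 36, so it is built.
Farmer 1: others sum to 29; max(0, 36 - 29) = 7.
Farmer 2: others sum to 38; max(0, 36 - 38) = 0.
Farmer 3: others sum to 27; max(0, 36 - 27) = 9.
Total collected = 7 + 0 + 9 = 16.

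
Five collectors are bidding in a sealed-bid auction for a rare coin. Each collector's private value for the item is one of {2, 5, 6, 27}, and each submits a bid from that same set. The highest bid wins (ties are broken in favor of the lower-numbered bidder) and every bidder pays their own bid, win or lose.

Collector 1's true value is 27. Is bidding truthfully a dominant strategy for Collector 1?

No

Consider the case where Collector 2 bids 2, Collector 3 bids 2, Collector 4 bids 2 and Collector 5 bids 2.
Truthful bid 27: wins, pays 27, utility 27 - 27 = 0.
Bid 2 instead: wins, pays 2, utility 27 - 2 = 25.
Since 25 > 0, bidding 2 is strictly better here, so truthful bidding is not dominant.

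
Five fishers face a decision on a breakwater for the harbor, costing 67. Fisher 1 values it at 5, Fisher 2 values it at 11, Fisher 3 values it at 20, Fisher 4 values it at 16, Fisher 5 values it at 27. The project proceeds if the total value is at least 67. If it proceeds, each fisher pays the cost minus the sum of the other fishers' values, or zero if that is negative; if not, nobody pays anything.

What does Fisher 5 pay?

15

Total value 79 ≥ cost 67, so the project is built.
The other fishers' values sum to 52.
Cost minus that sum is 67 - 52 = 15.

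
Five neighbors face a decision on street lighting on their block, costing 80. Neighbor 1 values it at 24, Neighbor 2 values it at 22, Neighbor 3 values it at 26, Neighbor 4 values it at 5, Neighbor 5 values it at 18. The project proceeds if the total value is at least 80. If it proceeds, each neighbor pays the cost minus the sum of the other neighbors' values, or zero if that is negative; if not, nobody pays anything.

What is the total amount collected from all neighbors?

30

Total value 95 ≥ cost 80, so it is built.
Neighbor 1: others sum to 71; max(0, 80 - 71) = 9.
Neighbor 2: others sum to 73; max(0, 80 - 73) = 7.
Neighbor 3: others sum to 69; max(0, 80 - 69) = 11.
Neighbor 4: others sum to 90; max(0, 80 - 90) = 0.
Neighbor 5: others sum to 77; max(0, 80 - 77) = 3.
Total collected = 9 + 7 + 11 + 0 + 3 = 30.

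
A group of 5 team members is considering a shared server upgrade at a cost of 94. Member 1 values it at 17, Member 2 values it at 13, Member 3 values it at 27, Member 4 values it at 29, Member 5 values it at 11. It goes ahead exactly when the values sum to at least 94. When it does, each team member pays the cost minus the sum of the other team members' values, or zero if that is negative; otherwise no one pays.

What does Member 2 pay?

Total value 97 ≥ cost 94, so the project is built.
The other team members' values sum to 84.
Cost minus that sum is 94 - 84 = 10.

10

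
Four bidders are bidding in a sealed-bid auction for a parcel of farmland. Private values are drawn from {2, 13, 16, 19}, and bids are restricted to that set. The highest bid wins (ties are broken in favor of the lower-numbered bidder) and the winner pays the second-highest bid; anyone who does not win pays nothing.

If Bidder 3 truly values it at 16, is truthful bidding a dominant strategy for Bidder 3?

Check each profile of the others' bids and compare truth against every alternative bid.
Others bid (2, 2, 2): truth gives 14, best alternative gives 14.
Others bid (2, 2, 13): truth gives 3, best alternative gives 3.
Others bid (2, 13, 2): truth gives 3, best alternative gives 3.
Others bid (2, 13, 13): truth gives 3, best alternative gives 3.
Others bid (13, 2, 2): truth gives 3, best alternative gives 3.
Others bid (13, 2, 13): truth gives 3, best alternative gives 3.
(Remaining 58 profiles checked similarly; truth is weakly best in each.)
In every case the truthful bid is at least as good as any alternative, so it is a dominant strategy.

Yes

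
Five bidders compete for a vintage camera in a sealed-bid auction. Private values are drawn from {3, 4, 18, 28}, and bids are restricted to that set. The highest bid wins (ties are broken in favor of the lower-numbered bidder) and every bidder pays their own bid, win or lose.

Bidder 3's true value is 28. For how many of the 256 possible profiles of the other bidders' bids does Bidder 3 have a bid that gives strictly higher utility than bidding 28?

Others bid (3, 3, 3, 3): truth gives 0; bid 4 gives 24 > 0. Violating.
Others bid (3, 3, 3, 4): truth gives 0; bid 4 gives 24 > 0. Violating.
Others bid (3, 3, 3, 18): truth gives 0; bid 18 gives 10 > 0. Violating.
Others bid (3, 3, 4, 3): truth gives 0; bid 4 gives 24 > 0. Violating.
Others bid (3, 3, 3, 28): truth gives 0; no alternative beats it.
Others bid (3, 3, 4, 28): truth gives 0; no alternative beats it.
(Checking all 256 profiles: 148 have a profitable deviation, 108 do not.)

148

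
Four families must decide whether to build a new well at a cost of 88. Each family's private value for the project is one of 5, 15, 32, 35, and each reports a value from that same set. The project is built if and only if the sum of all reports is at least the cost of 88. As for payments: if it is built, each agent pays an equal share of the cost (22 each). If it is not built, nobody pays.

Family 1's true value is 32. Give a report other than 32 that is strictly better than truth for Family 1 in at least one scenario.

Suppose Family 2 reports 5, Family 3 reports 15 and Family 4 reports 35.
Report 32: project not built, utility 0.
Report 35: project built, pays 22, utility 32 - 22 = 10.
So reporting 35 beats truth here (10 > 0).

35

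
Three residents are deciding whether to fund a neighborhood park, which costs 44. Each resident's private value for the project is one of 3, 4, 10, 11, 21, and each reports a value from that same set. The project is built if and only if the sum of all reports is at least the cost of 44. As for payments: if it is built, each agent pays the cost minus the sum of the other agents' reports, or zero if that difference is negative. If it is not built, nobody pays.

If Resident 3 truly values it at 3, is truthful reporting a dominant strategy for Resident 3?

Yes

Check each profile of the others' reports and compare truth against every alternative report.
Others report (21, 21): truth gives 1, best alternative gives 1.
Others report (3, 3): truth gives 0, best alternative gives 0.
Others report (3, 4): truth gives 0, best alternative gives 0.
Others report (3, 10): truth gives 0, best alternative gives 0.
Others report (3, 11): truth gives 0, best alternative gives 0.
Others report (3, 21): truth gives 0, best alternative gives 0.
(Remaining 19 profiles checked similarly; truth is weakly best in each.)
In every case the truthful report is at least as good as any alternative, so it is a dominant strategy.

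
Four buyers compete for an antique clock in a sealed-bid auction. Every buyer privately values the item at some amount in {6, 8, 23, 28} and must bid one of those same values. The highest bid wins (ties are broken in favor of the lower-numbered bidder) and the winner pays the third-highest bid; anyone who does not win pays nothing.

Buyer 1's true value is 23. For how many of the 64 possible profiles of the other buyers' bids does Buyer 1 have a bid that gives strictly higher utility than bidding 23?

12

Others bid (6, 6, 28): truth gives 0; bid 28 gives 17 > 0. Violating.
Others bid (6, 8, 28): truth gives 0; bid 28 gives 15 > 0. Violating.
Others bid (6, 28, 6): truth gives 0; bid 28 gives 17 > 0. Violating.
Others bid (6, 28, 8): truth gives 0; bid 28 gives 15 > 0. Violating.
Others bid (6, 6, 6): truth gives 17; no alternative beats it.
Others bid (6, 6, 8): truth gives 17; no alternative beats it.
(Checking all 64 profiles: 12 have a profitable deviation, 52 do not.)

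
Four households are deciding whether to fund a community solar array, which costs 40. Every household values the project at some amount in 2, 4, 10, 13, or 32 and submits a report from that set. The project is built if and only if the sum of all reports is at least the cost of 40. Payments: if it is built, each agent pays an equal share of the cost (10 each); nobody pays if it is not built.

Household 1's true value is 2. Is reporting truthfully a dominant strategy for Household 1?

Yes

Check each profile of the others' reports and compare truth against every alternative report.
Others report (2, 2, 32): truth gives 0, best alternative gives -8.
Others report (2, 32, 2): truth gives 0, best alternative gives -8.
Others report (10, 13, 13): truth gives 0, best alternative gives -8.
Others report (13, 10, 13): truth gives 0, best alternative gives -8.
Others report (13, 13, 10): truth gives 0, best alternative gives -8.
Others report (32, 2, 2): truth gives 0, best alternative gives -8.
(Remaining 119 profiles checked similarly; truth is weakly best in each.)
In every case the truthful report is at least as good as any alternative, so it is a dominant strategy.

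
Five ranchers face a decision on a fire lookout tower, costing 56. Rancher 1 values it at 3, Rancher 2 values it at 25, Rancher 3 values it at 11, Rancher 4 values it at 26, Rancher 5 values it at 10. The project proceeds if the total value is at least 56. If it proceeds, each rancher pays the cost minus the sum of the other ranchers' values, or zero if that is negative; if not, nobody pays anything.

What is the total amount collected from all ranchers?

Total value 75 ≥ cost 56, so it is built.
Rancher 1: others sum to 72; max(0, 56 - 72) = 0.
Rancher 2: others sum to 50; max(0, 56 - 50) = 6.
Rancher 3: others sum to 64; max(0, 56 - 64) = 0.
Rancher 4: others sum to 49; max(0, 56 - 49) = 7.
Rancher 5: others sum to 65; max(0, 56 - 65) = 0.
Total collected = 0 + 6 + 0 + 7 + 0 = 13.

13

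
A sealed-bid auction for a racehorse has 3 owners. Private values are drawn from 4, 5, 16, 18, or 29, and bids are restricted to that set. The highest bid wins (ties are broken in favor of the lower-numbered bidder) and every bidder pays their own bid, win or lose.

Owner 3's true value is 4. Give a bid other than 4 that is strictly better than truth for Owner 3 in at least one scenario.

5

Suppose Owner 1 bids 4 and Owner 2 bids 4.
Bid 4: loses but pays 4, utility -4.
Bid 5: wins, pays 5, utility 4 - 5 = -1.
So bidding 5 beats truth here (-1 > -4).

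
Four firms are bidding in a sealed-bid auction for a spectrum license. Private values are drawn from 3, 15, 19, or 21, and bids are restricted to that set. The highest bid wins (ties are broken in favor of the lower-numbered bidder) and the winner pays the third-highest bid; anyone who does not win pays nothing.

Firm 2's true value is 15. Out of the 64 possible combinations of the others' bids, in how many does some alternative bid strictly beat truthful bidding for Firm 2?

6

Others bid (3, 3, 19): truth gives 0; bid 19 gives 12 > 0. Violating.
Others bid (3, 3, 21): truth gives 0; bid 21 gives 12 > 0. Violating.
Others bid (3, 19, 3): truth gives 0; bid 19 gives 12 > 0. Violating.
Others bid (3, 21, 3): truth gives 0; bid 21 gives 12 > 0. Violating.
Others bid (3, 3, 3): truth gives 12; no alternative beats it.
Others bid (3, 3, 15): truth gives 12; no alternative beats it.
(Checking all 64 profiles: 6 have a profitable deviation, 58 do not.)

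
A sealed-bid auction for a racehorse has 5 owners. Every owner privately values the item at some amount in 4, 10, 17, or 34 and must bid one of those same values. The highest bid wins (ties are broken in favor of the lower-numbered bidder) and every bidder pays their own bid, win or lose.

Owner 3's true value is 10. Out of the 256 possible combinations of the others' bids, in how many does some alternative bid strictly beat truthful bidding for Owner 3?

Others bid (4, 4, 4, 17): truth gives -10; bid 4 gives -4 > -10. Violating.
Others bid (4, 4, 4, 34): truth gives -10; bid 4 gives -4 > -10. Violating.
Others bid (4, 4, 10, 17): truth gives -10; bid 4 gives -4 > -10. Violating.
Others bid (4, 4, 10, 34): truth gives -10; bid 4 gives -4 > -10. Violating.
Others bid (4, 4, 4, 4): truth gives 0; no alternative beats it.
Others bid (4, 4, 4, 10): truth gives 0; no alternative beats it.
(Checking all 256 profiles: 252 have a profitable deviation, 4 do not.)

252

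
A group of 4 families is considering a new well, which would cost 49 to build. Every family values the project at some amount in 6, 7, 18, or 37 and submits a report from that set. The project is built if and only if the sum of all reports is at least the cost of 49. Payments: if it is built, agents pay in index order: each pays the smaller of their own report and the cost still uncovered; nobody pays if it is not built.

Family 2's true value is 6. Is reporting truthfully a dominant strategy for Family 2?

Check each profile of the others' reports and compare truth against every alternative report.
Others report (6, 6, 37): truth gives 0, best alternative gives -1.
Others report (6, 7, 37): truth gives 0, best alternative gives -1.
Others report (6, 18, 18): truth gives 0, best alternative gives -1.
Others report (6, 18, 37): truth gives 0, best alternative gives -1.
Others report (6, 37, 6): truth gives 0, best alternative gives -1.
Others report (6, 37, 7): truth gives 0, best alternative gives -1.
(Remaining 58 profiles checked similarly; truth is weakly best in each.)
In every case the truthful report is at least as good as any alternative, so it is a dominant strategy.

Yes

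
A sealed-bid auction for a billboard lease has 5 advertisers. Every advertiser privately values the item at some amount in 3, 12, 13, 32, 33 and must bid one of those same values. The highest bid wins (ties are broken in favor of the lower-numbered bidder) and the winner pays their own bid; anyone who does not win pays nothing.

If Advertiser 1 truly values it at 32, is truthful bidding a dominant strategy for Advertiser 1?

Consider the case where Advertiser 2 bids 3, Advertiser 3 bids 3, Advertiser 4 bids 3 and Advertiser 5 bids 3.
Truthful bid 32: wins, pays 32, utility 32 - 32 = 0.
Bid 3 instead: wins, pays 3, utility 32 - 3 = 29.
Since 29 > 0, bidding 3 is strictly better here, so truthful bidding is not dominant.

No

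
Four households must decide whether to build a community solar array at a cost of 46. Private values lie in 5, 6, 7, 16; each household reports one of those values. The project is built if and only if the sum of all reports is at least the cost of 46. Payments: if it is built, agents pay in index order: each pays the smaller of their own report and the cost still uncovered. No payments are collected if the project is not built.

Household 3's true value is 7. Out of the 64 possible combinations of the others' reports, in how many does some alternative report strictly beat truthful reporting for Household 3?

Others report (16, 16, 16): truth gives 0; report 5 gives 2 > 0. Violating.
Others report (5, 5, 5): truth gives 0; no alternative beats it.
Others report (5, 5, 6): truth gives 0; no alternative beats it.
(Checking all 64 profiles: 1 has a profitable deviation, 63 do not.)

1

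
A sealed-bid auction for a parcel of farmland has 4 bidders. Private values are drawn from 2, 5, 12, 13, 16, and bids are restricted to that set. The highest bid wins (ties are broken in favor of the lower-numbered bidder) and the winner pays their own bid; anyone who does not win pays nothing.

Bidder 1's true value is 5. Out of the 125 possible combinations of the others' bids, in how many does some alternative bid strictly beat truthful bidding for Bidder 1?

Others bid (2, 2, 2): truth gives 0; bid 2 gives 3 > 0. Violating.
Others bid (2, 2, 5): truth gives 0; no alternative beats it.
Others bid (2, 2, 12): truth gives 0; no alternative beats it.
(Checking all 125 profiles: 1 has a profitable deviation, 124 do not.)

1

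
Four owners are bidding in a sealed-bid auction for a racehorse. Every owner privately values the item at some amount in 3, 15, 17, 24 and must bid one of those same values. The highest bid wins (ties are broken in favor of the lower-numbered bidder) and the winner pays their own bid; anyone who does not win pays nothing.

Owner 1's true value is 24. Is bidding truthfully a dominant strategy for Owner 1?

No

Consider the case where Owner 2 bids 3, Owner 3 bids 3 and Owner 4 bids 3.
Truthful bid 24: wins, pays 24, utility 24 - 24 = 0.
Bid 3 instead: wins, pays 3, utility 24 - 3 = 21.
Since 21 > 0, bidding 3 is strictly better here, so truthful bidding is not dominant.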